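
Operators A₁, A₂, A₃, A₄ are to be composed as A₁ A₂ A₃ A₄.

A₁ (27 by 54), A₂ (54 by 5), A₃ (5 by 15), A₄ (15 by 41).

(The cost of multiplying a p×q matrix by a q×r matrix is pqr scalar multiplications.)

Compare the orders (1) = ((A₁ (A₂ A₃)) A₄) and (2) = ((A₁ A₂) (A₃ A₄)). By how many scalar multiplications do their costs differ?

26625

Order (1) = ((A₁ (A₂ A₃)) A₄): (A₂ A₃): 54×5 by 5×15 → 54×15, cost 54·5·15 = 4050; (A₁ (A₂ A₃)): 27×54 by 54×15 → 27×15, cost 27·54·15 = 21870; cumulative 25920; ((A₁ (A₂ A₃)) A₄): 27×15 by 15×41 → 27×41, cost 27·15·41 = 16605; cumulative 42525. Total 42525.
Order (2) = ((A₁ A₂) (A₃ A₄)): (A₁ A₂): 27×54 by 54×5 → 27×5, cost 27·54·5 = 7290; (A₃ A₄): 5×15 by 15×41 → 5×41, cost 5·15·41 = 3075; ((A₁ A₂) (A₃ A₄)): 27×5 by 5×41 → 27×41, cost 27·5·41 = 5535; cumulative 15900. Total 15900.
Difference: |42525 − 15900| = 26625.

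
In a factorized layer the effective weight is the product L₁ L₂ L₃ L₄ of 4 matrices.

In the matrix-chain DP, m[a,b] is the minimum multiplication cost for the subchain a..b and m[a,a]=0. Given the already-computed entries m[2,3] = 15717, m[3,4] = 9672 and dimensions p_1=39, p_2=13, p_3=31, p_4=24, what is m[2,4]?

21840

m[2,4] = min over k∈[2,3] of m[2,k]+m[k+1,4]+p_{1}·p_k·p_{4}.
k=2: 0 + 9672 + 39·13·24 = 21840; k=3: 15717 + 0 + 39·31·24 = 44733.
Minimum: 21840 at k=2.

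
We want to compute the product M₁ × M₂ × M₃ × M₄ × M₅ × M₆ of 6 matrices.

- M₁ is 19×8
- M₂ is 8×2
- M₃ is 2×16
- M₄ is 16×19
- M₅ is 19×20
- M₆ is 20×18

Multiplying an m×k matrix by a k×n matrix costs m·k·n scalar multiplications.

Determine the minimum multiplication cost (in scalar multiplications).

Adjacent pairs: M₁M₂ = 19·8·2 = 304; M₂M₃ = 8·2·16 = 256; M₃M₄ = 2·16·19 = 608; M₄M₅ = 16·19·20 = 6080; M₅M₆ = 19·20·18 = 6840.
Length 3: M₁..M₃: k=1: 0+256+19·8·16=2688; k=2: 304+0+19·2·16=912 → min 912 | M₂..M₄: k=2: 0+608+8·2·19=912; k=3: 256+0+8·16·19=2688 → min 912 | M₃..M₅: k=3: 0+6080+2·16·20=6720; k=4: 608+0+2·19·20=1368 → min 1368 | M₄..M₆: k=4: 0+6840+16·19·18=12312; k=5: 6080+0+16·20·18=11840 → min 11840.
Length 4: M₁..M₄: k=1: 0+912+19·8·19=3800; k=2: 304+608+19·2·19=1634; k=3: 912+0+19·16·19=6688 → min 1634 | M₂..M₅: k=2: 0+1368+8·2·20=1688; k=3: 256+6080+8·16·20=8896; k=4: 912+0+8·19·20=3952 → min 1688 | M₃..M₆: k=3: 0+11840+2·16·18=12416; k=4: 608+6840+2·19·18=8132; k=5: 1368+0+2·20·18=2088 → min 2088.
Length 5: M₁..M₅: k=1: 0+1688+19·8·20=4728; k=2: 304+1368+19·2·20=2432; k=3: 912+6080+19·16·20=13072; k=4: 1634+0+19·19·20=8854 → min 2432 | M₂..M₆: k=2: 0+2088+8·2·18=2376; k=3: 256+11840+8·16·18=14400; k=4: 912+6840+8·19·18=10488; k=5: 1688+0+8·20·18=4568 → min 2376.
Length 6: M₁..M₆: k=1: 0+2376+19·8·18=5112; k=2: 304+2088+19·2·18=3076; k=3: 912+11840+19·16·18=18224; k=4: 1634+6840+19·19·18=14972; k=5: 2432+0+19·20·18=9272 → min 3076.
Optimal order: ((M₁ × M₂) × (((M₃ × M₄) × M₅) × M₆)) with cost 3076.

3076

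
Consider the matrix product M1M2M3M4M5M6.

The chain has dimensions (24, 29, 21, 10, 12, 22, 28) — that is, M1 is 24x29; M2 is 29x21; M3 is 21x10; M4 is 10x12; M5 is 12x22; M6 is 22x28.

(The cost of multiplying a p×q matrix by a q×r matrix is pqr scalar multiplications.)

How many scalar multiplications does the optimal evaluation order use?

28570

Adjacent pairs: M1M2 = 24·29·21 = 14616; M2M3 = 29·21·10 = 6090; M3M4 = 21·10·12 = 2520; M4M5 = 10·12·22 = 2640; M5M6 = 12·22·28 = 7392.
Length 3: M1..M3: k=1: 0+6090+24·29·10=13050; k=2: 14616+0+24·21·10=19656 → min 13050 | M2..M4: k=2: 0+2520+29·21·12=9828; k=3: 6090+0+29·10·12=9570 → min 9570 | M3..M5: k=3: 0+2640+21·10·22=7260; k=4: 2520+0+21·12·22=8064 → min 7260 | M4..M6: k=4: 0+7392+10·12·28=10752; k=5: 2640+0+10·22·28=8800 → min 8800.
Length 4: M1..M4: k=1: 0+9570+24·29·12=17922; k=2: 14616+2520+24·21·12=23184; k=3: 13050+0+24·10·12=15930 → min 15930 | M2..M5: k=2: 0+7260+29·21·22=20658; k=3: 6090+2640+29·10·22=15110; k=4: 9570+0+29·12·22=17226 → min 15110 | M3..M6: k=3: 0+8800+21·10·28=14680; k=4: 2520+7392+21·12·28=16968; k=5: 7260+0+21·22·28=20196 → min 14680.
Length 5: M1..M5: k=1: 0+15110+24·29·22=30422; k=2: 14616+7260+24·21·22=32964; k=3: 13050+2640+24·10·22=20970; k=4: 15930+0+24·12·22=22266 → min 20970 | M2..M6: k=2: 0+14680+29·21·28=31732; k=3: 6090+8800+29·10·28=23010; k=4: 9570+7392+29·12·28=26706; k=5: 15110+0+29·22·28=32974 → min 23010.
Length 6: M1..M6: k=1: 0+23010+24·29·28=42498; k=2: 14616+14680+24·21·28=43408; k=3: 13050+8800+24·10·28=28570; k=4: 15930+7392+24·12·28=31386; k=5: 20970+0+24·22·28=35754 → min 28570.
Optimal order: ((M1(M2M3))((M4M5)M6)) with cost 28570.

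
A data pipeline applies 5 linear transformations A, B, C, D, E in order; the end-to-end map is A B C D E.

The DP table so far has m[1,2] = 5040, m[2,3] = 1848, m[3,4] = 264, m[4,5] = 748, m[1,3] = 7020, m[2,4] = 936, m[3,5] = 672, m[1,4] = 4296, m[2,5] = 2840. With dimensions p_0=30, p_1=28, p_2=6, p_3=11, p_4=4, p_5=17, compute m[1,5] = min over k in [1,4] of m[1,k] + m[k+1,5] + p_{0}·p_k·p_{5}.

m[1,5] = min over k∈[1,4] of m[1,k]+m[k+1,5]+p_{0}·p_k·p_{5}.
k=1: 0 + 2840 + 30·28·17 = 17120; k=2: 5040 + 672 + 30·6·17 = 8772; k=3: 7020 + 748 + 30·11·17 = 13378; k=4: 4296 + 0 + 30·4·17 = 6336.
Minimum: 6336 at k=4.

6336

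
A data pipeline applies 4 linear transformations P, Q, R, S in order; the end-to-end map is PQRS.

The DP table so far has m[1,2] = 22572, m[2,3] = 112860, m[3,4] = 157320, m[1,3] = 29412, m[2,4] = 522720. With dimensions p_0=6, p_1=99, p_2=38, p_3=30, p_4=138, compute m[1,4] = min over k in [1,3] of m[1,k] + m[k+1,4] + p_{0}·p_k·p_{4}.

54252

m[1,4] = min over k∈[1,3] of m[1,k]+m[k+1,4]+p_{0}·p_k·p_{4}.
k=1: 0 + 522720 + 6·99·138 = 604692; k=2: 22572 + 157320 + 6·38·138 = 211356; k=3: 29412 + 0 + 6·30·138 = 54252.
Minimum: 54252 at k=3.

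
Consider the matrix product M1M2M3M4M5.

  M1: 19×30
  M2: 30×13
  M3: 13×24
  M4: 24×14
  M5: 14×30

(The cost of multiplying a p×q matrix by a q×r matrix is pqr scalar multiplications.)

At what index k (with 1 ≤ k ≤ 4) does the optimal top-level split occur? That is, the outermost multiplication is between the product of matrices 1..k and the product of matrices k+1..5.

Adjacent pairs: M1M2 = 19·30·13 = 7410; M2M3 = 30·13·24 = 9360; M3M4 = 13·24·14 = 4368; M4M5 = 24·14·30 = 10080.
Length 3: M1..M3: k=1: 0+9360+19·30·24=23040; k=2: 7410+0+19·13·24=13338 → min 13338 | M2..M4: k=2: 0+4368+30·13·14=9828; k=3: 9360+0+30·24·14=19440 → min 9828 | M3..M5: k=3: 0+10080+13·24·30=19440; k=4: 4368+0+13·14·30=9828 → min 9828.
Length 4: M1..M4: k=1: 0+9828+19·30·14=17808; k=2: 7410+4368+19·13·14=15236; k=3: 13338+0+19·24·14=19722 → min 15236 | M2..M5: k=2: 0+9828+30·13·30=21528; k=3: 9360+10080+30·24·30=41040; k=4: 9828+0+30·14·30=22428 → min 21528.
Top-level splits: k=1: (M1..M1)·(M2..M5) → 0+21528+19·30·30 = 38628; k=2: (M1..M2)·(M3..M5) → 7410+9828+19·13·30 = 24648; k=3: (M1..M3)·(M4..M5) → 13338+10080+19·24·30 = 37098; k=4: (M1..M4)·(M5..M5) → 15236+0+19·14·30 = 23216.
Best split is after M4, i.e. k = 4.

4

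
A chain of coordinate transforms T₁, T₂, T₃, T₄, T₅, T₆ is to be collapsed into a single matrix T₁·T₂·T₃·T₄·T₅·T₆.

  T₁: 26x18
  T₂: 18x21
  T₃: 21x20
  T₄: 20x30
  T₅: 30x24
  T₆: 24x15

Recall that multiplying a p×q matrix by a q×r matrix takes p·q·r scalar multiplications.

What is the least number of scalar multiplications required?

38790

Adjacent pairs: T₁T₂ = 26·18·21 = 9828; T₂T₃ = 18·21·20 = 7560; T₃T₄ = 21·20·30 = 12600; T₄T₅ = 20·30·24 = 14400; T₅T₆ = 30·24·15 = 10800.
Length 3: T₁..T₃: k=1: 0+7560+26·18·20=16920; k=2: 9828+0+26·21·20=20748 → min 16920 | T₂..T₄: k=2: 0+12600+18·21·30=23940; k=3: 7560+0+18·20·30=18360 → min 18360 | T₃..T₅: k=3: 0+14400+21·20·24=24480; k=4: 12600+0+21·30·24=27720 → min 24480 | T₄..T₆: k=4: 0+10800+20·30·15=19800; k=5: 14400+0+20·24·15=21600 → min 19800.
Length 4: T₁..T₄: k=1: 0+18360+26·18·30=32400; k=2: 9828+12600+26·21·30=38808; k=3: 16920+0+26·20·30=32520 → min 32400 | T₂..T₅: k=2: 0+24480+18·21·24=33552; k=3: 7560+14400+18·20·24=30600; k=4: 18360+0+18·30·24=31320 → min 30600 | T₃..T₆: k=3: 0+19800+21·20·15=26100; k=4: 12600+10800+21·30·15=32850; k=5: 24480+0+21·24·15=32040 → min 26100.
Length 5: T₁..T₅: k=1: 0+30600+26·18·24=41832; k=2: 9828+24480+26·21·24=47412; k=3: 16920+14400+26·20·24=43800; k=4: 32400+0+26·30·24=51120 → min 41832 | T₂..T₆: k=2: 0+26100+18·21·15=31770; k=3: 7560+19800+18·20·15=32760; k=4: 18360+10800+18·30·15=37260; k=5: 30600+0+18·24·15=37080 → min 31770.
Length 6: T₁..T₆: k=1: 0+31770+26·18·15=38790; k=2: 9828+26100+26·21·15=44118; k=3: 16920+19800+26·20·15=44520; k=4: 32400+10800+26·30·15=54900; k=5: 41832+0+26·24·15=51192 → min 38790.
Optimal order: (T₁·(T₂·(T₃·(T₄·(T₅·T₆))))) with cost 38790.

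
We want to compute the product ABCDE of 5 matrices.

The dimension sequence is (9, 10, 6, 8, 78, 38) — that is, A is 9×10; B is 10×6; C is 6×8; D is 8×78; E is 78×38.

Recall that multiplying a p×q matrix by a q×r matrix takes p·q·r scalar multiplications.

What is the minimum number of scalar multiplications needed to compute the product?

24120

Adjacent pairs: AB = 9·10·6 = 540; BC = 10·6·8 = 480; CD = 6·8·78 = 3744; DE = 8·78·38 = 23712.
Length 3: A..C: k=1: 0+480+9·10·8=1200; k=2: 540+0+9·6·8=972 → min 972 | B..D: k=2: 0+3744+10·6·78=8424; k=3: 480+0+10·8·78=6720 → min 6720 | C..E: k=3: 0+23712+6·8·38=25536; k=4: 3744+0+6·78·38=21528 → min 21528.
Length 4: A..D: k=1: 0+6720+9·10·78=13740; k=2: 540+3744+9·6·78=8496; k=3: 972+0+9·8·78=6588 → min 6588 | B..E: k=2: 0+21528+10·6·38=23808; k=3: 480+23712+10·8·38=27232; k=4: 6720+0+10·78·38=36360 → min 23808.
Length 5: A..E: k=1: 0+23808+9·10·38=27228; k=2: 540+21528+9·6·38=24120; k=3: 972+23712+9·8·38=27420; k=4: 6588+0+9·78·38=33264 → min 24120.
Optimal order: ((AB)((CD)E)) with cost 24120.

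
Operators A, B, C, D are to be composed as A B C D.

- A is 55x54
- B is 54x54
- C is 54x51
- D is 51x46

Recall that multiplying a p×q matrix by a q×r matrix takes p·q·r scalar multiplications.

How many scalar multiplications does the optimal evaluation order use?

397440

Adjacent pairs: AB = 55·54·54 = 160380; BC = 54·54·51 = 148716; CD = 54·51·46 = 126684.
Length 3: A..C: k=1: 0+148716+55·54·51=300186; k=2: 160380+0+55·54·51=311850 → min 300186 | B..D: k=2: 0+126684+54·54·46=260820; k=3: 148716+0+54·51·46=275400 → min 260820.
Length 4: A..D: k=1: 0+260820+55·54·46=397440; k=2: 160380+126684+55·54·46=423684; k=3: 300186+0+55·51·46=429216 → min 397440.
Optimal order: (A (B (C D))) with cost 397440.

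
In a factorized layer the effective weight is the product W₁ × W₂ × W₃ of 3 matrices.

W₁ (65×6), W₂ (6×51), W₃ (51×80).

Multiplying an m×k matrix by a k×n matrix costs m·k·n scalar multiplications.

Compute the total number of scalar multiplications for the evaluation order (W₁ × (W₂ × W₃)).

55680

(W₂ × W₃): 6×51 by 51×80 → 6×80, cost 6·51·80 = 24480
(W₁ × (W₂ × W₃)): 65×6 by 6×80 → 65×80, cost 65·6·80 = 31200; cumulative 55680
Total: 55680 scalar multiplications.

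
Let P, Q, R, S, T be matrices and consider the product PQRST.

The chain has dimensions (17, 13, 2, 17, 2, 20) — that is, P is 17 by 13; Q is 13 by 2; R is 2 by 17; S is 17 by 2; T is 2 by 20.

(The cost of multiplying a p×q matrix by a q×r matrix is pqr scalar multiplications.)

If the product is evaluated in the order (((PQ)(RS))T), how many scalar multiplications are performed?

(PQ): 17×13 by 13×2 → 17×2, cost 17·13·2 = 442
(RS): 2×17 by 17×2 → 2×2, cost 2·17·2 = 68
((PQ)(RS)): 17×2 by 2×2 → 17×2, cost 17·2·2 = 68; cumulative 578
(((PQ)(RS))T): 17×2 by 2×20 → 17×20, cost 17·2·20 = 680; cumulative 1258
Total: 1258 scalar multiplications.

1258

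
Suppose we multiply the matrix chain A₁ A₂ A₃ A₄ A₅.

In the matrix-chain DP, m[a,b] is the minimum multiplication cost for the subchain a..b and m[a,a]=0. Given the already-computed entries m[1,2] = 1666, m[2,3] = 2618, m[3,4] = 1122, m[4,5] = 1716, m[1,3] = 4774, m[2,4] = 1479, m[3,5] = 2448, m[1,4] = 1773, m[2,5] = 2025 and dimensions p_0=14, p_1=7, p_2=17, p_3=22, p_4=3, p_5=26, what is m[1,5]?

m[1,5] = min over k∈[1,4] of m[1,k]+m[k+1,5]+p_{0}·p_k·p_{5}.
k=1: 0 + 2025 + 14·7·26 = 4573; k=2: 1666 + 2448 + 14·17·26 = 10302; k=3: 4774 + 1716 + 14·22·26 = 14498; k=4: 1773 + 0 + 14·3·26 = 2865.
Minimum: 2865 at k=4.

2865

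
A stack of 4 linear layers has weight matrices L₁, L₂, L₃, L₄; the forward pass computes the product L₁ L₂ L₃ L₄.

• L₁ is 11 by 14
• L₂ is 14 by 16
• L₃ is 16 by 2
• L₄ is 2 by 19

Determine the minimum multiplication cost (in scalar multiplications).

Adjacent pairs: L₁L₂ = 11·14·16 = 2464; L₂L₃ = 14·16·2 = 448; L₃L₄ = 16·2·19 = 608.
Length 3: L₁..L₃: k=1: 0+448+11·14·2=756; k=2: 2464+0+11·16·2=2816 → min 756 | L₂..L₄: k=2: 0+608+14·16·19=4864; k=3: 448+0+14·2·19=980 → min 980.
Length 4: L₁..L₄: k=1: 0+980+11·14·19=3906; k=2: 2464+608+11·16·19=6416; k=3: 756+0+11·2·19=1174 → min 1174.
Optimal order: ((L₁ (L₂ L₃)) L₄) with cost 1174.

1174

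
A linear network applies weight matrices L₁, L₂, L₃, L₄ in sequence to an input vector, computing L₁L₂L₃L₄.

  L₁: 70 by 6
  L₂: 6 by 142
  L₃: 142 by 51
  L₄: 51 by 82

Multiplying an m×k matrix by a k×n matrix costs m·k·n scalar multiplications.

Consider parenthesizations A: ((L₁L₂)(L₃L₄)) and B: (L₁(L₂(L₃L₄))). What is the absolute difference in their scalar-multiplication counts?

Order A = ((L₁L₂)(L₃L₄)): (L₁L₂): 70×6 by 6×142 → 70×142, cost 70·6·142 = 59640; (L₃L₄): 142×51 by 51×82 → 142×82, cost 142·51·82 = 593844; ((L₁L₂)(L₃L₄)): 70×142 by 142×82 → 70×82, cost 70·142·82 = 815080; cumulative 1468564. Total 1468564.
Order B = (L₁(L₂(L₃L₄))): (L₃L₄): 142×51 by 51×82 → 142×82, cost 142·51·82 = 593844; (L₂(L₃L₄)): 6×142 by 142×82 → 6×82, cost 6·142·82 = 69864; cumulative 663708; (L₁(L₂(L₃L₄))): 70×6 by 6×82 → 70×82, cost 70·6·82 = 34440; cumulative 698148. Total 698148.
Difference: |1468564 − 698148| = 770416.

770416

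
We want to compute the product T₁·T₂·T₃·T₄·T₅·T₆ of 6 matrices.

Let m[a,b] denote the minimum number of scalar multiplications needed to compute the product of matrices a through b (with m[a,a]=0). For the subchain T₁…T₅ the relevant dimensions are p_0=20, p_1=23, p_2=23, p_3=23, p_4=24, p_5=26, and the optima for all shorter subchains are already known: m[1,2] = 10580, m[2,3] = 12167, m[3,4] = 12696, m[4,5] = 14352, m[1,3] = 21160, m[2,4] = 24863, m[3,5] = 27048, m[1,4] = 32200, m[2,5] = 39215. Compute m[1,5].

44680

m[1,5] = min over k∈[1,4] of m[1,k]+m[k+1,5]+p_{0}·p_k·p_{5}.
k=1: 0 + 39215 + 20·23·26 = 51175; k=2: 10580 + 27048 + 20·23·26 = 49588; k=3: 21160 + 14352 + 20·23·26 = 47472; k=4: 32200 + 0 + 20·24·26 = 44680.
Minimum: 44680 at k=4.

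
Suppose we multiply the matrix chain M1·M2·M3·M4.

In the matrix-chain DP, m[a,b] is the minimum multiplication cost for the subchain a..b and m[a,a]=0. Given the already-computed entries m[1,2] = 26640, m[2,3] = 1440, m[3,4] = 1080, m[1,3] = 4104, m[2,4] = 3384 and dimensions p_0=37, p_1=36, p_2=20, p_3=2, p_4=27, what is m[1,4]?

m[1,4] = min over k∈[1,3] of m[1,k]+m[k+1,4]+p_{0}·p_k·p_{4}.
k=1: 0 + 3384 + 37·36·27 = 39348; k=2: 26640 + 1080 + 37·20·27 = 47700; k=3: 4104 + 0 + 37·2·27 = 6102.
Minimum: 6102 at k=3.

6102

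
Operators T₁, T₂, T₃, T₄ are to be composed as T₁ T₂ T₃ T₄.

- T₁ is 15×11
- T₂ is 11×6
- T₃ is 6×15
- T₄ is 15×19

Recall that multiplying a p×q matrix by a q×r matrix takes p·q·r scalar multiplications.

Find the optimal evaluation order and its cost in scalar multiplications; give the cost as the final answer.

4410

Adjacent pairs: T₁T₂ = 15·11·6 = 990; T₂T₃ = 11·6·15 = 990; T₃T₄ = 6·15·19 = 1710.
Length 3: T₁..T₃: k=1: 0+990+15·11·15=3465; k=2: 990+0+15·6·15=2340 → min 2340 | T₂..T₄: k=2: 0+1710+11·6·19=2964; k=3: 990+0+11·15·19=4125 → min 2964.
Length 4: T₁..T₄: k=1: 0+2964+15·11·19=6099; k=2: 990+1710+15·6·19=4410; k=3: 2340+0+15·15·19=6615 → min 4410.
Optimal parenthesization: ((T₁ T₂) (T₃ T₄)) with cost 4410.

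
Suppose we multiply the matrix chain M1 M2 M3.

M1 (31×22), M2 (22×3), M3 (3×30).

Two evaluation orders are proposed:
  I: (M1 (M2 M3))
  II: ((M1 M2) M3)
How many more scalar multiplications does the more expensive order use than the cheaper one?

Order I = (M1 (M2 M3)): (M2 M3): 22×3 by 3×30 → 22×30, cost 22·3·30 = 1980; (M1 (M2 M3)): 31×22 by 22×30 → 31×30, cost 31·22·30 = 20460; cumulative 22440. Total 22440.
Order II = ((M1 M2) M3): (M1 M2): 31×22 by 22×3 → 31×3, cost 31·22·3 = 2046; ((M1 M2) M3): 31×3 by 3×30 → 31×30, cost 31·3·30 = 2790; cumulative 4836. Total 4836.
Difference: |22440 − 4836| = 17604.

17604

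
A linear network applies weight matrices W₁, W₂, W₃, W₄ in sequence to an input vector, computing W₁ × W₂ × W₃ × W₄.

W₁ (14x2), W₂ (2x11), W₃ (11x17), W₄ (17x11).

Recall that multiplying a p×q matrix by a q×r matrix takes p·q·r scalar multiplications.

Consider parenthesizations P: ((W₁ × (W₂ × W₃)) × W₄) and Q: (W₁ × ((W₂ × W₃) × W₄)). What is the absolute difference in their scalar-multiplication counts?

2412

Order P = ((W₁ × (W₂ × W₃)) × W₄): (W₂ × W₃): 2×11 by 11×17 → 2×17, cost 2·11·17 = 374; (W₁ × (W₂ × W₃)): 14×2 by 2×17 → 14×17, cost 14·2·17 = 476; cumulative 850; ((W₁ × (W₂ × W₃)) × W₄): 14×17 by 17×11 → 14×11, cost 14·17·11 = 2618; cumulative 3468. Total 3468.
Order Q = (W₁ × ((W₂ × W₃) × W₄)): (W₂ × W₃): 2×11 by 11×17 → 2×17, cost 2·11·17 = 374; ((W₂ × W₃) × W₄): 2×17 by 17×11 → 2×11, cost 2·17·11 = 374; cumulative 748; (W₁ × ((W₂ × W₃) × W₄)): 14×2 by 2×11 → 14×11, cost 14·2·11 = 308; cumulative 1056. Total 1056.
Difference: |3468 − 1056| = 2412.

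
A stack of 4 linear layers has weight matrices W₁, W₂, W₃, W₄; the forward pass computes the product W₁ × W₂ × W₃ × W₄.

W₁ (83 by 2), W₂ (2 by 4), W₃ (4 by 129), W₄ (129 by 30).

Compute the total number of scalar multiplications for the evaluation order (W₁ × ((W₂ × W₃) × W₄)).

13752

(W₂ × W₃): 2×4 by 4×129 → 2×129, cost 2·4·129 = 1032
((W₂ × W₃) × W₄): 2×129 by 129×30 → 2×30, cost 2·129·30 = 7740; cumulative 8772
(W₁ × ((W₂ × W₃) × W₄)): 83×2 by 2×30 → 83×30, cost 83·2·30 = 4980; cumulative 13752
Total: 13752 scalar multiplications.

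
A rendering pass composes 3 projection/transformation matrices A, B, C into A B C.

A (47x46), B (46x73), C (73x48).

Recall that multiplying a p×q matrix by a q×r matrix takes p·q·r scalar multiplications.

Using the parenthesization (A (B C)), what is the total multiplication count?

264960

(B C): 46×73 by 73×48 → 46×48, cost 46·73·48 = 161184
(A (B C)): 47×46 by 46×48 → 47×48, cost 47·46·48 = 103776; cumulative 264960
Total: 264960 scalar multiplications.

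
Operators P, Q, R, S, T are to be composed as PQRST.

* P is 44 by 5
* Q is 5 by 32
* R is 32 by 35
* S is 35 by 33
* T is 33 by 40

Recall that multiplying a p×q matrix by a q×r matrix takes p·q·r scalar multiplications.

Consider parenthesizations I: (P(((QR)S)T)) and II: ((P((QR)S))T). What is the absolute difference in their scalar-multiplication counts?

49940

Order I = (P(((QR)S)T)): (QR): 5×32 by 32×35 → 5×35, cost 5·32·35 = 5600; ((QR)S): 5×35 by 35×33 → 5×33, cost 5·35·33 = 5775; cumulative 11375; (((QR)S)T): 5×33 by 33×40 → 5×40, cost 5·33·40 = 6600; cumulative 17975; (P(((QR)S)T)): 44×5 by 5×40 → 44×40, cost 44·5·40 = 8800; cumulative 26775. Total 26775.
Order II = ((P((QR)S))T): (QR): 5×32 by 32×35 → 5×35, cost 5·32·35 = 5600; ((QR)S): 5×35 by 35×33 → 5×33, cost 5·35·33 = 5775; cumulative 11375; (P((QR)S)): 44×5 by 5×33 → 44×33, cost 44·5·33 = 7260; cumulative 18635; ((P((QR)S))T): 44×33 by 33×40 → 44×40, cost 44·33·40 = 58080; cumulative 76715. Total 76715.
Difference: |26775 − 76715| = 49940.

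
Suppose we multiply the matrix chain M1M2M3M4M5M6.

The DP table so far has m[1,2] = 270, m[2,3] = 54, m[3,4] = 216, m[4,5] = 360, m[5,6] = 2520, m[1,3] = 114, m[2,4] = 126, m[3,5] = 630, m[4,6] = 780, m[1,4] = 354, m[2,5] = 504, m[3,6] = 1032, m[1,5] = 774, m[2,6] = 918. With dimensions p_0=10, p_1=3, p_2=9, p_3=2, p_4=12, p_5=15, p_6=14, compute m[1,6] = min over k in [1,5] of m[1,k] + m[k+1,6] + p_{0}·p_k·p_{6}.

1174

m[1,6] = min over k∈[1,5] of m[1,k]+m[k+1,6]+p_{0}·p_k·p_{6}.
k=1: 0 + 918 + 10·3·14 = 1338; k=2: 270 + 1032 + 10·9·14 = 2562; k=3: 114 + 780 + 10·2·14 = 1174; k=4: 354 + 2520 + 10·12·14 = 4554; k=5: 774 + 0 + 10·15·14 = 2874.
Minimum: 1174 at k=3.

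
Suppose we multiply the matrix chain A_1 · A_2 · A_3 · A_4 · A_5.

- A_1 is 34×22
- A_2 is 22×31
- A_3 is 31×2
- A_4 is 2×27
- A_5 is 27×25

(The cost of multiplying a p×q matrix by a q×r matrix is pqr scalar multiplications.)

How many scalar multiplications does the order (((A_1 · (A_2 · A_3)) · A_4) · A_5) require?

(A_2 · A_3): 22×31 by 31×2 → 22×2, cost 22·31·2 = 1364
(A_1 · (A_2 · A_3)): 34×22 by 22×2 → 34×2, cost 34·22·2 = 1496; cumulative 2860
((A_1 · (A_2 · A_3)) · A_4): 34×2 by 2×27 → 34×27, cost 34·2·27 = 1836; cumulative 4696
(((A_1 · (A_2 · A_3)) · A_4) · A_5): 34×27 by 27×25 → 34×25, cost 34·27·25 = 22950; cumulative 27646
Total: 27646 scalar multiplications.

27646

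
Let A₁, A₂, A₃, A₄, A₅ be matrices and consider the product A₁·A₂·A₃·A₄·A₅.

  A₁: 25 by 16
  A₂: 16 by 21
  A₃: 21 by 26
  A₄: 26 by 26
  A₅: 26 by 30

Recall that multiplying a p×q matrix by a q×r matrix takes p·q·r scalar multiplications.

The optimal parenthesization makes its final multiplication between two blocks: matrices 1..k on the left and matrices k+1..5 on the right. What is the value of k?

Adjacent pairs: A₁A₂ = 25·16·21 = 8400; A₂A₃ = 16·21·26 = 8736; A₃A₄ = 21·26·26 = 14196; A₄A₅ = 26·26·30 = 20280.
Length 3: A₁..A₃: k=1: 0+8736+25·16·26=19136; k=2: 8400+0+25·21·26=22050 → min 19136 | A₂..A₄: k=2: 0+14196+16·21·26=22932; k=3: 8736+0+16·26·26=19552 → min 19552 | A₃..A₅: k=3: 0+20280+21·26·30=36660; k=4: 14196+0+21·26·30=30576 → min 30576.
Length 4: A₁..A₄: k=1: 0+19552+25·16·26=29952; k=2: 8400+14196+25·21·26=36246; k=3: 19136+0+25·26·26=36036 → min 29952 | A₂..A₅: k=2: 0+30576+16·21·30=40656; k=3: 8736+20280+16·26·30=41496; k=4: 19552+0+16·26·30=32032 → min 32032.
Top-level splits: k=1: (A₁..A₁)·(A₂..A₅) → 0+32032+25·16·30 = 44032; k=2: (A₁..A₂)·(A₃..A₅) → 8400+30576+25·21·30 = 54726; k=3: (A₁..A₃)·(A₄..A₅) → 19136+20280+25·26·30 = 58916; k=4: (A₁..A₄)·(A₅..A₅) → 29952+0+25·26·30 = 49452.
Best split is after A₁, i.e. k = 1.

1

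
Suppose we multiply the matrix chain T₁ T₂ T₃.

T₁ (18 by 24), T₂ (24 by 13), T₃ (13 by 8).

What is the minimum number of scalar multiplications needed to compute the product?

5952

Order (T₁ (T₂ T₃)): (T₂ T₃): 24×13 by 13×8 → 24×8, cost 24·13·8 = 2496; (T₁ (T₂ T₃)): 18×24 by 24×8 → 18×8, cost 18·24·8 = 3456; cumulative 5952. Total 5952.
Order ((T₁ T₂) T₃): (T₁ T₂): 18×24 by 24×13 → 18×13, cost 18·24·13 = 5616; ((T₁ T₂) T₃): 18×13 by 13×8 → 18×8, cost 18·13·8 = 1872; cumulative 7488. Total 7488.
Minimum: 5952.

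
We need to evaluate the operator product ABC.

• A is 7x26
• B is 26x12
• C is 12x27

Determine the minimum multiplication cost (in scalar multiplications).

4452

Order (A(BC)): (BC): 26×12 by 12×27 → 26×27, cost 26·12·27 = 8424; (A(BC)): 7×26 by 26×27 → 7×27, cost 7·26·27 = 4914; cumulative 13338. Total 13338.
Order ((AB)C): (AB): 7×26 by 26×12 → 7×12, cost 7·26·12 = 2184; ((AB)C): 7×12 by 12×27 → 7×27, cost 7·12·27 = 2268; cumulative 4452. Total 4452.
Minimum: 4452.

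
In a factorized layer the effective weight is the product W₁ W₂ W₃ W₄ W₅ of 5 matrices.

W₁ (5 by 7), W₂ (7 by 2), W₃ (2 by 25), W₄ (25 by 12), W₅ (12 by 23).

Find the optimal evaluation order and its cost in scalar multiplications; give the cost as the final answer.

1452

Adjacent pairs: W₁W₂ = 5·7·2 = 70; W₂W₃ = 7·2·25 = 350; W₃W₄ = 2·25·12 = 600; W₄W₅ = 25·12·23 = 6900.
Length 3: W₁..W₃: k=1: 0+350+5·7·25=1225; k=2: 70+0+5·2·25=320 → min 320 | W₂..W₄: k=2: 0+600+7·2·12=768; k=3: 350+0+7·25·12=2450 → min 768 | W₃..W₅: k=3: 0+6900+2·25·23=8050; k=4: 600+0+2·12·23=1152 → min 1152.
Length 4: W₁..W₄: k=1: 0+768+5·7·12=1188; k=2: 70+600+5·2·12=790; k=3: 320+0+5·25·12=1820 → min 790 | W₂..W₅: k=2: 0+1152+7·2·23=1474; k=3: 350+6900+7·25·23=11275; k=4: 768+0+7·12·23=2700 → min 1474.
Length 5: W₁..W₅: k=1: 0+1474+5·7·23=2279; k=2: 70+1152+5·2·23=1452; k=3: 320+6900+5·25·23=10095; k=4: 790+0+5·12·23=2170 → min 1452.
Optimal parenthesization: ((W₁ W₂) ((W₃ W₄) W₅)) with cost 1452.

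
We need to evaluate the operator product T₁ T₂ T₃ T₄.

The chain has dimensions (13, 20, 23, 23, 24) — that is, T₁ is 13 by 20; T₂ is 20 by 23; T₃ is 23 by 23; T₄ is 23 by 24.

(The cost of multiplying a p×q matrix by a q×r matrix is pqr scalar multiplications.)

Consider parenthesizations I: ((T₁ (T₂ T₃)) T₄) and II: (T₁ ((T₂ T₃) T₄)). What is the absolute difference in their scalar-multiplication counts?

4124

Order I = ((T₁ (T₂ T₃)) T₄): (T₂ T₃): 20×23 by 23×23 → 20×23, cost 20·23·23 = 10580; (T₁ (T₂ T₃)): 13×20 by 20×23 → 13×23, cost 13·20·23 = 5980; cumulative 16560; ((T₁ (T₂ T₃)) T₄): 13×23 by 23×24 → 13×24, cost 13·23·24 = 7176; cumulative 23736. Total 23736.
Order II = (T₁ ((T₂ T₃) T₄)): (T₂ T₃): 20×23 by 23×23 → 20×23, cost 20·23·23 = 10580; ((T₂ T₃) T₄): 20×23 by 23×24 → 20×24, cost 20·23·24 = 11040; cumulative 21620; (T₁ ((T₂ T₃) T₄)): 13×20 by 20×24 → 13×24, cost 13·20·24 = 6240; cumulative 27860. Total 27860.
Difference: |23736 − 27860| = 4124.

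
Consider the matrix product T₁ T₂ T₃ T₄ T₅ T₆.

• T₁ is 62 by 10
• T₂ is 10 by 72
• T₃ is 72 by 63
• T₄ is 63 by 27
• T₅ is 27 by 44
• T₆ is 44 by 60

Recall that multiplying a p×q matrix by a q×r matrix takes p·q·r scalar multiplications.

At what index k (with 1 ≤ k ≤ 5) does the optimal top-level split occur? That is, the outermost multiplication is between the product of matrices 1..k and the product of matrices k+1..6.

1

Adjacent pairs: T₁T₂ = 62·10·72 = 44640; T₂T₃ = 10·72·63 = 45360; T₃T₄ = 72·63·27 = 122472; T₄T₅ = 63·27·44 = 74844; T₅T₆ = 27·44·60 = 71280.
Length 3: T₁..T₃: k=1: 0+45360+62·10·63=84420; k=2: 44640+0+62·72·63=325872 → min 84420 | T₂..T₄: k=2: 0+122472+10·72·27=141912; k=3: 45360+0+10·63·27=62370 → min 62370 | T₃..T₅: k=3: 0+74844+72·63·44=274428; k=4: 122472+0+72·27·44=208008 → min 208008 | T₄..T₆: k=4: 0+71280+63·27·60=173340; k=5: 74844+0+63·44·60=241164 → min 173340.
Length 4: T₁..T₄: k=1: 0+62370+62·10·27=79110; k=2: 44640+122472+62·72·27=287640; k=3: 84420+0+62·63·27=189882 → min 79110 | T₂..T₅: k=2: 0+208008+10·72·44=239688; k=3: 45360+74844+10·63·44=147924; k=4: 62370+0+10·27·44=74250 → min 74250 | T₃..T₆: k=3: 0+173340+72·63·60=445500; k=4: 122472+71280+72·27·60=310392; k=5: 208008+0+72·44·60=398088 → min 310392.
Length 5: T₁..T₅: k=1: 0+74250+62·10·44=101530; k=2: 44640+208008+62·72·44=449064; k=3: 84420+74844+62·63·44=331128; k=4: 79110+0+62·27·44=152766 → min 101530 | T₂..T₆: k=2: 0+310392+10·72·60=353592; k=3: 45360+173340+10·63·60=256500; k=4: 62370+71280+10·27·60=149850; k=5: 74250+0+10·44·60=100650 → min 100650.
Top-level splits: k=1: (T₁..T₁)·(T₂..T₆) → 0+100650+62·10·60 = 137850; k=2: (T₁..T₂)·(T₃..T₆) → 44640+310392+62·72·60 = 622872; k=3: (T₁..T₃)·(T₄..T₆) → 84420+173340+62·63·60 = 492120; k=4: (T₁..T₄)·(T₅..T₆) → 79110+71280+62·27·60 = 250830; k=5: (T₁..T₅)·(T₆..T₆) → 101530+0+62·44·60 = 265210.
Best split is after T₁, i.e. k = 1.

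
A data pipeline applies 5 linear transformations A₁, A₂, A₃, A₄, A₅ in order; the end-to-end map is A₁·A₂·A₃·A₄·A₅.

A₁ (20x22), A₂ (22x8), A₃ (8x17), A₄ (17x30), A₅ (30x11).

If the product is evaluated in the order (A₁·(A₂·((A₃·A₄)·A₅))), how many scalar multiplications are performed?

13496

(A₃·A₄): 8×17 by 17×30 → 8×30, cost 8·17·30 = 4080
((A₃·A₄)·A₅): 8×30 by 30×11 → 8×11, cost 8·30·11 = 2640; cumulative 6720
(A₂·((A₃·A₄)·A₅)): 22×8 by 8×11 → 22×11, cost 22·8·11 = 1936; cumulative 8656
(A₁·(A₂·((A₃·A₄)·A₅))): 20×22 by 22×11 → 20×11, cost 20·22·11 = 4840; cumulative 13496
Total: 13496 scalar multiplications.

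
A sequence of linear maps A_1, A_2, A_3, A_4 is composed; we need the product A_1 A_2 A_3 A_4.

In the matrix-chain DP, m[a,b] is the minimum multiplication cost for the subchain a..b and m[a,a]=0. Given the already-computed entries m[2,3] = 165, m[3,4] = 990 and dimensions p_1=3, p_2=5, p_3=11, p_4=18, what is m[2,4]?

m[2,4] = min over k∈[2,3] of m[2,k]+m[k+1,4]+p_{1}·p_k·p_{4}.
k=2: 0 + 990 + 3·5·18 = 1260; k=3: 165 + 0 + 3·11·18 = 759.
Minimum: 759 at k=3.

759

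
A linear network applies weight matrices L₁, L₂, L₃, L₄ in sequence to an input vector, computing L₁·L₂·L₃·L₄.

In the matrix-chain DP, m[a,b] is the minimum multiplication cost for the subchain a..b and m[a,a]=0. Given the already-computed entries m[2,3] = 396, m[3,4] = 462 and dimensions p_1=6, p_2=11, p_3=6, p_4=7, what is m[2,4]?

m[2,4] = min over k∈[2,3] of m[2,k]+m[k+1,4]+p_{1}·p_k·p_{4}.
k=2: 0 + 462 + 6·11·7 = 924; k=3: 396 + 0 + 6·6·7 = 648.
Minimum: 648 at k=3.

648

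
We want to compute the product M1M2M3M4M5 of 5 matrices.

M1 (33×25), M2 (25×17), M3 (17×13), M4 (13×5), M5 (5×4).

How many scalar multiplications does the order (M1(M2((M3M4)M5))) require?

(M3M4): 17×13 by 13×5 → 17×5, cost 17·13·5 = 1105
((M3M4)M5): 17×5 by 5×4 → 17×4, cost 17·5·4 = 340; cumulative 1445
(M2((M3M4)M5)): 25×17 by 17×4 → 25×4, cost 25·17·4 = 1700; cumulative 3145
(M1(M2((M3M4)M5))): 33×25 by 25×4 → 33×4, cost 33·25·4 = 3300; cumulative 6445
Total: 6445 scalar multiplications.

6445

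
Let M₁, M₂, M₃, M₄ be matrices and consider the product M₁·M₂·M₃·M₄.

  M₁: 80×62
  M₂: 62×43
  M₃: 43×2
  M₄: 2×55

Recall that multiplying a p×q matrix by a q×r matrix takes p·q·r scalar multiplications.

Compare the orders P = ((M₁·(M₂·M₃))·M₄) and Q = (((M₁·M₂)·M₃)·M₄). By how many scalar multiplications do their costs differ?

204908

Order P = ((M₁·(M₂·M₃))·M₄): (M₂·M₃): 62×43 by 43×2 → 62×2, cost 62·43·2 = 5332; (M₁·(M₂·M₃)): 80×62 by 62×2 → 80×2, cost 80·62·2 = 9920; cumulative 15252; ((M₁·(M₂·M₃))·M₄): 80×2 by 2×55 → 80×55, cost 80·2·55 = 8800; cumulative 24052. Total 24052.
Order Q = (((M₁·M₂)·M₃)·M₄): (M₁·M₂): 80×62 by 62×43 → 80×43, cost 80·62·43 = 213280; ((M₁·M₂)·M₃): 80×43 by 43×2 → 80×2, cost 80·43·2 = 6880; cumulative 220160; (((M₁·M₂)·M₃)·M₄): 80×2 by 2×55 → 80×55, cost 80·2·55 = 8800; cumulative 228960. Total 228960.
Difference: |24052 − 228960| = 204908.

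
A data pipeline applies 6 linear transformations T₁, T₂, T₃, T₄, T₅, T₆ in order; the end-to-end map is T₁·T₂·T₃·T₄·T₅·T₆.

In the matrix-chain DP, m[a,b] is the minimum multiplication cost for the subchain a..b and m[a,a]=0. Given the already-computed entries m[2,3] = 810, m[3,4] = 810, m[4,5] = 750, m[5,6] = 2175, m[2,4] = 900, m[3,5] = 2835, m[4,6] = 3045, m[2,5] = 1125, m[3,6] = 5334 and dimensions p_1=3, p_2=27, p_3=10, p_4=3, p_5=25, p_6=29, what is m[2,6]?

m[2,6] = min over k∈[2,5] of m[2,k]+m[k+1,6]+p_{1}·p_k·p_{6}.
k=2: 0 + 5334 + 3·27·29 = 7683; k=3: 810 + 3045 + 3·10·29 = 4725; k=4: 900 + 2175 + 3·3·29 = 3336; k=5: 1125 + 0 + 3·25·29 = 3300.
Minimum: 3300 at k=5.

3300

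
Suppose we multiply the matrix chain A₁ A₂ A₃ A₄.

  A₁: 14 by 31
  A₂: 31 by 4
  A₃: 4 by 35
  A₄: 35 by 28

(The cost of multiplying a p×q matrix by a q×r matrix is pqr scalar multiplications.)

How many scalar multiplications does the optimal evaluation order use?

7224

Adjacent pairs: A₁A₂ = 14·31·4 = 1736; A₂A₃ = 31·4·35 = 4340; A₃A₄ = 4·35·28 = 3920.
Length 3: A₁..A₃: k=1: 0+4340+14·31·35=19530; k=2: 1736+0+14·4·35=3696 → min 3696 | A₂..A₄: k=2: 0+3920+31·4·28=7392; k=3: 4340+0+31·35·28=34720 → min 7392.
Length 4: A₁..A₄: k=1: 0+7392+14·31·28=19544; k=2: 1736+3920+14·4·28=7224; k=3: 3696+0+14·35·28=17416 → min 7224.
Optimal order: ((A₁ A₂) (A₃ A₄)) with cost 7224.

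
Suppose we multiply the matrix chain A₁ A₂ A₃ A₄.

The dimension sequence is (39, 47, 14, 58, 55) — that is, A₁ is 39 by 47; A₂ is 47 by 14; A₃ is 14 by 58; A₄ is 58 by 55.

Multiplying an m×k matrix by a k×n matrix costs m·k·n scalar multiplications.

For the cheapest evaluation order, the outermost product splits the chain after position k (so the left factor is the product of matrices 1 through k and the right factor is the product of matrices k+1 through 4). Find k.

2

Adjacent pairs: A₁A₂ = 39·47·14 = 25662; A₂A₃ = 47·14·58 = 38164; A₃A₄ = 14·58·55 = 44660.
Length 3: A₁..A₃: k=1: 0+38164+39·47·58=144478; k=2: 25662+0+39·14·58=57330 → min 57330 | A₂..A₄: k=2: 0+44660+47·14·55=80850; k=3: 38164+0+47·58·55=188094 → min 80850.
Top-level splits: k=1: (A₁..A₁)·(A₂..A₄) → 0+80850+39·47·55 = 181665; k=2: (A₁..A₂)·(A₃..A₄) → 25662+44660+39·14·55 = 100352; k=3: (A₁..A₃)·(A₄..A₄) → 57330+0+39·58·55 = 181740.
Best split is after A₂, i.e. k = 2.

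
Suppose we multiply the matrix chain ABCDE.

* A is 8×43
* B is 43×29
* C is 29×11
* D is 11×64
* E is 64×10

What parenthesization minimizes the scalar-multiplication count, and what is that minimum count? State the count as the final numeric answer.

20448

Adjacent pairs: AB = 8·43·29 = 9976; BC = 43·29·11 = 13717; CD = 29·11·64 = 20416; DE = 11·64·10 = 7040.
Length 3: A..C: k=1: 0+13717+8·43·11=17501; k=2: 9976+0+8·29·11=12528 → min 12528 | B..D: k=2: 0+20416+43·29·64=100224; k=3: 13717+0+43·11·64=43989 → min 43989 | C..E: k=3: 0+7040+29·11·10=10230; k=4: 20416+0+29·64·10=38976 → min 10230.
Length 4: A..D: k=1: 0+43989+8·43·64=66005; k=2: 9976+20416+8·29·64=45240; k=3: 12528+0+8·11·64=18160 → min 18160 | B..E: k=2: 0+10230+43·29·10=22700; k=3: 13717+7040+43·11·10=25487; k=4: 43989+0+43·64·10=71509 → min 22700.
Length 5: A..E: k=1: 0+22700+8·43·10=26140; k=2: 9976+10230+8·29·10=22526; k=3: 12528+7040+8·11·10=20448; k=4: 18160+0+8·64·10=23280 → min 20448.
Optimal parenthesization: (((AB)C)(DE)) with cost 20448.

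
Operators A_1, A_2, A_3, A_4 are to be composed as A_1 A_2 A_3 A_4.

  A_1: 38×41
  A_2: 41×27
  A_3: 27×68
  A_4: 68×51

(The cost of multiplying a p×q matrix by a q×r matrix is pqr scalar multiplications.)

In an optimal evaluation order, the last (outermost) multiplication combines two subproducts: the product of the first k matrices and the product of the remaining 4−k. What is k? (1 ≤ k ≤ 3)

Adjacent pairs: A_1A_2 = 38·41·27 = 42066; A_2A_3 = 41·27·68 = 75276; A_3A_4 = 27·68·51 = 93636.
Length 3: A_1..A_3: k=1: 0+75276+38·41·68=181220; k=2: 42066+0+38·27·68=111834 → min 111834 | A_2..A_4: k=2: 0+93636+41·27·51=150093; k=3: 75276+0+41·68·51=217464 → min 150093.
Top-level splits: k=1: (A_1..A_1)·(A_2..A_4) → 0+150093+38·41·51 = 229551; k=2: (A_1..A_2)·(A_3..A_4) → 42066+93636+38·27·51 = 188028; k=3: (A_1..A_3)·(A_4..A_4) → 111834+0+38·68·51 = 243618.
Best split is after A_2, i.e. k = 2.

2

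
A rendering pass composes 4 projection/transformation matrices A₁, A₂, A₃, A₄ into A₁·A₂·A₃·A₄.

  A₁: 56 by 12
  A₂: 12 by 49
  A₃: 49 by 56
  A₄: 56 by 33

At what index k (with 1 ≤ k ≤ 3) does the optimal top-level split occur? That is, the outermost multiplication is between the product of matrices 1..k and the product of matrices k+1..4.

Adjacent pairs: A₁A₂ = 56·12·49 = 32928; A₂A₃ = 12·49·56 = 32928; A₃A₄ = 49·56·33 = 90552.
Length 3: A₁..A₃: k=1: 0+32928+56·12·56=70560; k=2: 32928+0+56·49·56=186592 → min 70560 | A₂..A₄: k=2: 0+90552+12·49·33=109956; k=3: 32928+0+12·56·33=55104 → min 55104.
Top-level splits: k=1: (A₁..A₁)·(A₂..A₄) → 0+55104+56·12·33 = 77280; k=2: (A₁..A₂)·(A₃..A₄) → 32928+90552+56·49·33 = 214032; k=3: (A₁..A₃)·(A₄..A₄) → 70560+0+56·56·33 = 174048.
Best split is after A₁, i.e. k = 1.

1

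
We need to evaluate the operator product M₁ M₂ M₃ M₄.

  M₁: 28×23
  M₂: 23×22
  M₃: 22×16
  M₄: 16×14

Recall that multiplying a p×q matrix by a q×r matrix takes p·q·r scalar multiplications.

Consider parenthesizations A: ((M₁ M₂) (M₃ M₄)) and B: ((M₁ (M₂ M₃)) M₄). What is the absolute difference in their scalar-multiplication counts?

3048

Order A = ((M₁ M₂) (M₃ M₄)): (M₁ M₂): 28×23 by 23×22 → 28×22, cost 28·23·22 = 14168; (M₃ M₄): 22×16 by 16×14 → 22×14, cost 22·16·14 = 4928; ((M₁ M₂) (M₃ M₄)): 28×22 by 22×14 → 28×14, cost 28·22·14 = 8624; cumulative 27720. Total 27720.
Order B = ((M₁ (M₂ M₃)) M₄): (M₂ M₃): 23×22 by 22×16 → 23×16, cost 23·22·16 = 8096; (M₁ (M₂ M₃)): 28×23 by 23×16 → 28×16, cost 28·23·16 = 10304; cumulative 18400; ((M₁ (M₂ M₃)) M₄): 28×16 by 16×14 → 28×14, cost 28·16·14 = 6272; cumulative 24672. Total 24672.
Difference: |27720 − 24672| = 3048.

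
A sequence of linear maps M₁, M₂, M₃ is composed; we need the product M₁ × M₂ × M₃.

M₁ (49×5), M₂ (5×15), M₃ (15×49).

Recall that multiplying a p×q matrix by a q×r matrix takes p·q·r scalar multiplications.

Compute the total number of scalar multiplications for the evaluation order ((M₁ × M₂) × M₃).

(M₁ × M₂): 49×5 by 5×15 → 49×15, cost 49·5·15 = 3675
((M₁ × M₂) × M₃): 49×15 by 15×49 → 49×49, cost 49·15·49 = 36015; cumulative 39690
Total: 39690 scalar multiplications.

39690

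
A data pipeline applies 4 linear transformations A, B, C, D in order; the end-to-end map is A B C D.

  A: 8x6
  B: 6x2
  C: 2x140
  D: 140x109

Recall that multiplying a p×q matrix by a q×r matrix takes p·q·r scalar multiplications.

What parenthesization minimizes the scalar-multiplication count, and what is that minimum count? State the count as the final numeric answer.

Adjacent pairs: AB = 8·6·2 = 96; BC = 6·2·140 = 1680; CD = 2·140·109 = 30520.
Length 3: A..C: k=1: 0+1680+8·6·140=8400; k=2: 96+0+8·2·140=2336 → min 2336 | B..D: k=2: 0+30520+6·2·109=31828; k=3: 1680+0+6·140·109=93240 → min 31828.
Length 4: A..D: k=1: 0+31828+8·6·109=37060; k=2: 96+30520+8·2·109=32360; k=3: 2336+0+8·140·109=124416 → min 32360.
Optimal parenthesization: ((A B) (C D)) with cost 32360.

32360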